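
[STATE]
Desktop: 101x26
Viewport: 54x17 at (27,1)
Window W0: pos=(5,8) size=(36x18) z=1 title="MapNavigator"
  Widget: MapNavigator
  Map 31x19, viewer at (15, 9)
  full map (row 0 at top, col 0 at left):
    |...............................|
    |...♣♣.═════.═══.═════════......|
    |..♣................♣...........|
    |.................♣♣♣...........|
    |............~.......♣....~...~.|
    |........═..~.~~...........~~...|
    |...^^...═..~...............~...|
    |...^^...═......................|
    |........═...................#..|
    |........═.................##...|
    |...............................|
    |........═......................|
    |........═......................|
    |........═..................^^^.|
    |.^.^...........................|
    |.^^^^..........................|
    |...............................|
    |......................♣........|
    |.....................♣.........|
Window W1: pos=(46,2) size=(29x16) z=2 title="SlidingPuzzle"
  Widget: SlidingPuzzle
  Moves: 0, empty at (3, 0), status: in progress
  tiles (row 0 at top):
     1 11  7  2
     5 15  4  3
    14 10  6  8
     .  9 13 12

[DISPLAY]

                                                      
                   ┏━━━━━━━━━━━━━━━━━━━━━━━━━━━┓      
                   ┃ SlidingPuzzle             ┃      
                   ┠───────────────────────────┨      
                   ┃┌────┬────┬────┬────┐      ┃      
                   ┃│  1 │ 11 │  7 │  2 │      ┃      
                   ┃├────┼────┼────┼────┤      ┃      
━━━━━━━━━━━━━┓     ┃│  5 │ 15 │  4 │  3 │      ┃      
             ┃     ┃├────┼────┼────┼────┤      ┃      
─────────────┨     ┃│ 14 │ 10 │  6 │  8 │      ┃      
♣........... ┃     ┃├────┼────┼────┼────┤      ┃      
♣........... ┃     ┃│    │  9 │ 13 │ 12 │      ┃      
.♣....~...~. ┃     ┃└────┴────┴────┴────┘      ┃      
.......~~... ┃     ┃Moves: 0                   ┃      
........~... ┃     ┃                           ┃      
............ ┃     ┃                           ┃      
.........#.. ┃     ┗━━━━━━━━━━━━━━━━━━━━━━━━━━━┛      


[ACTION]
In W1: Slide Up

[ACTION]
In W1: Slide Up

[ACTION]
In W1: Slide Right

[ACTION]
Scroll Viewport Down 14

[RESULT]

             ┃     ┃├────┼────┼────┼────┤      ┃      
─────────────┨     ┃│ 14 │ 10 │  6 │  8 │      ┃      
♣........... ┃     ┃├────┼────┼────┼────┤      ┃      
♣........... ┃     ┃│    │  9 │ 13 │ 12 │      ┃      
.♣....~...~. ┃     ┃└────┴────┴────┴────┘      ┃      
.......~~... ┃     ┃Moves: 0                   ┃      
........~... ┃     ┃                           ┃      
............ ┃     ┃                           ┃      
.........#.. ┃     ┗━━━━━━━━━━━━━━━━━━━━━━━━━━━┛      
.......##... ┃                                        
............ ┃                                        
............ ┃                                        
............ ┃                                        
........^^^. ┃                                        
............ ┃                                        
............ ┃                                        
━━━━━━━━━━━━━┛                                        


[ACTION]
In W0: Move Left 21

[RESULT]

             ┃     ┃├────┼────┼────┼────┤      ┃      
─────────────┨     ┃│ 14 │ 10 │  6 │  8 │      ┃      
.............┃     ┃├────┼────┼────┼────┤      ┃      
.............┃     ┃│    │  9 │ 13 │ 12 │      ┃      
........~....┃     ┃└────┴────┴────┴────┘      ┃      
....═..~.~~..┃     ┃Moves: 0                   ┃      
^...═..~.....┃     ┃                           ┃      
^...═........┃     ┃                           ┃      
....═........┃     ┗━━━━━━━━━━━━━━━━━━━━━━━━━━━┛      
....═........┃                                        
.............┃                                        
....═........┃                                        
....═........┃                                        
....═........┃                                        
.............┃                                        
^............┃                                        
━━━━━━━━━━━━━┛                                        


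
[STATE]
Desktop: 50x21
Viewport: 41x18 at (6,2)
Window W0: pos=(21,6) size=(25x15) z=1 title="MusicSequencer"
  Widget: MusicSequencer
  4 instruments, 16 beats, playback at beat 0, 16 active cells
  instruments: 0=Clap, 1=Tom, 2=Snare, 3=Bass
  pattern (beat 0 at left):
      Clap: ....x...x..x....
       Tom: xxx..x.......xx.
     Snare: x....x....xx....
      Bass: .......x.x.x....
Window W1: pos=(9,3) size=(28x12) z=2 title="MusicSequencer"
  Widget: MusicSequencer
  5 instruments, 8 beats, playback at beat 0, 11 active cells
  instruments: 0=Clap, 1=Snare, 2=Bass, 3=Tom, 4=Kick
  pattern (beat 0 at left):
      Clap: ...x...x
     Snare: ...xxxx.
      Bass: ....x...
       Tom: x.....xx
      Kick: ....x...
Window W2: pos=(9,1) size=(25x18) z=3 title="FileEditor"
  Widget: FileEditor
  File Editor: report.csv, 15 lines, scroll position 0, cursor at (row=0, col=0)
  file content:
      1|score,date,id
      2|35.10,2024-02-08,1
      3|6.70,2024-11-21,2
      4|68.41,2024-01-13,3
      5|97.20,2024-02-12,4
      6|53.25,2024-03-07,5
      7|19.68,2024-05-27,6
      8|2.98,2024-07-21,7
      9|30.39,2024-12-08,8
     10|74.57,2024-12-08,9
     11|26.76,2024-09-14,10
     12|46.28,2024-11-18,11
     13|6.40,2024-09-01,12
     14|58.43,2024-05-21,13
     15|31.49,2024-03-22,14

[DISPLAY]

   ┃ FileEditor            ┃             
   ┠───────────────────────┨━━┓          
   ┃█core,date,id         ▲┃  ┃          
   ┃35.10,2024-02-08,1    █┃──┨          
   ┃6.70,2024-11-21,2     ░┃  ┃━━━━━━━━┓ 
   ┃68.41,2024-01-13,3    ░┃  ┃        ┃ 
   ┃97.20,2024-02-12,4    ░┃  ┃────────┨ 
   ┃53.25,2024-03-07,5    ░┃  ┃9012345 ┃ 
   ┃19.68,2024-05-27,6    ░┃  ┃··█···· ┃ 
   ┃2.98,2024-07-21,7     ░┃  ┃····██· ┃ 
   ┃30.39,2024-12-08,8    ░┃  ┃·██···· ┃ 
   ┃74.57,2024-12-08,9    ░┃  ┃█·█···· ┃ 
   ┃26.76,2024-09-14,10   ░┃━━┛        ┃ 
   ┃46.28,2024-11-18,11   ░┃           ┃ 
   ┃6.40,2024-09-01,12    ░┃           ┃ 
   ┃58.43,2024-05-21,13   ▼┃           ┃ 
   ┗━━━━━━━━━━━━━━━━━━━━━━━┛           ┃ 
               ┃                       ┃ 


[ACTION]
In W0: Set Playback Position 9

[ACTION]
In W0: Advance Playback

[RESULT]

   ┃ FileEditor            ┃             
   ┠───────────────────────┨━━┓          
   ┃█core,date,id         ▲┃  ┃          
   ┃35.10,2024-02-08,1    █┃──┨          
   ┃6.70,2024-11-21,2     ░┃  ┃━━━━━━━━┓ 
   ┃68.41,2024-01-13,3    ░┃  ┃        ┃ 
   ┃97.20,2024-02-12,4    ░┃  ┃────────┨ 
   ┃53.25,2024-03-07,5    ░┃  ┃9▼12345 ┃ 
   ┃19.68,2024-05-27,6    ░┃  ┃··█···· ┃ 
   ┃2.98,2024-07-21,7     ░┃  ┃····██· ┃ 
   ┃30.39,2024-12-08,8    ░┃  ┃·██···· ┃ 
   ┃74.57,2024-12-08,9    ░┃  ┃█·█···· ┃ 
   ┃26.76,2024-09-14,10   ░┃━━┛        ┃ 
   ┃46.28,2024-11-18,11   ░┃           ┃ 
   ┃6.40,2024-09-01,12    ░┃           ┃ 
   ┃58.43,2024-05-21,13   ▼┃           ┃ 
   ┗━━━━━━━━━━━━━━━━━━━━━━━┛           ┃ 
               ┃                       ┃ 


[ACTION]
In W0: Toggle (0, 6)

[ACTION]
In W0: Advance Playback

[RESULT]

   ┃ FileEditor            ┃             
   ┠───────────────────────┨━━┓          
   ┃█core,date,id         ▲┃  ┃          
   ┃35.10,2024-02-08,1    █┃──┨          
   ┃6.70,2024-11-21,2     ░┃  ┃━━━━━━━━┓ 
   ┃68.41,2024-01-13,3    ░┃  ┃        ┃ 
   ┃97.20,2024-02-12,4    ░┃  ┃────────┨ 
   ┃53.25,2024-03-07,5    ░┃  ┃90▼2345 ┃ 
   ┃19.68,2024-05-27,6    ░┃  ┃··█···· ┃ 
   ┃2.98,2024-07-21,7     ░┃  ┃····██· ┃ 
   ┃30.39,2024-12-08,8    ░┃  ┃·██···· ┃ 
   ┃74.57,2024-12-08,9    ░┃  ┃█·█···· ┃ 
   ┃26.76,2024-09-14,10   ░┃━━┛        ┃ 
   ┃46.28,2024-11-18,11   ░┃           ┃ 
   ┃6.40,2024-09-01,12    ░┃           ┃ 
   ┃58.43,2024-05-21,13   ▼┃           ┃ 
   ┗━━━━━━━━━━━━━━━━━━━━━━━┛           ┃ 
               ┃                       ┃ 


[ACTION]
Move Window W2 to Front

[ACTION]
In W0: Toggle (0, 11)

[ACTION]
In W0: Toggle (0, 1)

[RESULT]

   ┃ FileEditor            ┃             
   ┠───────────────────────┨━━┓          
   ┃█core,date,id         ▲┃  ┃          
   ┃35.10,2024-02-08,1    █┃──┨          
   ┃6.70,2024-11-21,2     ░┃  ┃━━━━━━━━┓ 
   ┃68.41,2024-01-13,3    ░┃  ┃        ┃ 
   ┃97.20,2024-02-12,4    ░┃  ┃────────┨ 
   ┃53.25,2024-03-07,5    ░┃  ┃90▼2345 ┃ 
   ┃19.68,2024-05-27,6    ░┃  ┃······· ┃ 
   ┃2.98,2024-07-21,7     ░┃  ┃····██· ┃ 
   ┃30.39,2024-12-08,8    ░┃  ┃·██···· ┃ 
   ┃74.57,2024-12-08,9    ░┃  ┃█·█···· ┃ 
   ┃26.76,2024-09-14,10   ░┃━━┛        ┃ 
   ┃46.28,2024-11-18,11   ░┃           ┃ 
   ┃6.40,2024-09-01,12    ░┃           ┃ 
   ┃58.43,2024-05-21,13   ▼┃           ┃ 
   ┗━━━━━━━━━━━━━━━━━━━━━━━┛           ┃ 
               ┃                       ┃ 


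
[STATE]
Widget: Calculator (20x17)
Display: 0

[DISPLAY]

                   0
┌───┬───┬───┬───┐   
│ 7 │ 8 │ 9 │ ÷ │   
├───┼───┼───┼───┤   
│ 4 │ 5 │ 6 │ × │   
├───┼───┼───┼───┤   
│ 1 │ 2 │ 3 │ - │   
├───┼───┼───┼───┤   
│ 0 │ . │ = │ + │   
├───┼───┼───┼───┤   
│ C │ MC│ MR│ M+│   
└───┴───┴───┴───┘   
                    
                    
                    
                    
                    


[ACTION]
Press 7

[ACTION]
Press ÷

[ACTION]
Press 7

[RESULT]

                   7
┌───┬───┬───┬───┐   
│ 7 │ 8 │ 9 │ ÷ │   
├───┼───┼───┼───┤   
│ 4 │ 5 │ 6 │ × │   
├───┼───┼───┼───┤   
│ 1 │ 2 │ 3 │ - │   
├───┼───┼───┼───┤   
│ 0 │ . │ = │ + │   
├───┼───┼───┼───┤   
│ C │ MC│ MR│ M+│   
└───┴───┴───┴───┘   
                    
                    
                    
                    
                    


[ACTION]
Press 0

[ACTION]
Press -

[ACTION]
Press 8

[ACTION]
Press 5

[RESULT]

                  85
┌───┬───┬───┬───┐   
│ 7 │ 8 │ 9 │ ÷ │   
├───┼───┼───┼───┤   
│ 4 │ 5 │ 6 │ × │   
├───┼───┼───┼───┤   
│ 1 │ 2 │ 3 │ - │   
├───┼───┼───┼───┤   
│ 0 │ . │ = │ + │   
├───┼───┼───┼───┤   
│ C │ MC│ MR│ M+│   
└───┴───┴───┴───┘   
                    
                    
                    
                    
                    


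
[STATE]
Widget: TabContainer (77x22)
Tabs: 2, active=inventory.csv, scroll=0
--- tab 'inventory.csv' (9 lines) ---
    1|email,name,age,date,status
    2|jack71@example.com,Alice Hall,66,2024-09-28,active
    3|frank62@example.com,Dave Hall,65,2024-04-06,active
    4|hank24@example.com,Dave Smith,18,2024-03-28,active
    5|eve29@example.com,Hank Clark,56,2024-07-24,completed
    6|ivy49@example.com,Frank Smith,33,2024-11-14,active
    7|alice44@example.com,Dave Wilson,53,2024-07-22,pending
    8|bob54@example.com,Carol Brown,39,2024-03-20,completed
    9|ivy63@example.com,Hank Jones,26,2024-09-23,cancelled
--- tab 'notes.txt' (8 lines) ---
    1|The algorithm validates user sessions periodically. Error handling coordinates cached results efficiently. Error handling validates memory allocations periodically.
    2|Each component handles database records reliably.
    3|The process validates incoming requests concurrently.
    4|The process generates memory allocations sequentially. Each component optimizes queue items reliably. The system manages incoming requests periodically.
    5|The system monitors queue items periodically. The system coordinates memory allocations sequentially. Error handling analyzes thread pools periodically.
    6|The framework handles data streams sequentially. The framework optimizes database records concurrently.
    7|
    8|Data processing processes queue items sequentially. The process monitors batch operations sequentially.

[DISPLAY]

[inventory.csv]│ notes.txt                                                   
─────────────────────────────────────────────────────────────────────────────
email,name,age,date,status                                                   
jack71@example.com,Alice Hall,66,2024-09-28,active                           
frank62@example.com,Dave Hall,65,2024-04-06,active                           
hank24@example.com,Dave Smith,18,2024-03-28,active                           
eve29@example.com,Hank Clark,56,2024-07-24,completed                         
ivy49@example.com,Frank Smith,33,2024-11-14,active                           
alice44@example.com,Dave Wilson,53,2024-07-22,pending                        
bob54@example.com,Carol Brown,39,2024-03-20,completed                        
ivy63@example.com,Hank Jones,26,2024-09-23,cancelled                         
                                                                             
                                                                             
                                                                             
                                                                             
                                                                             
                                                                             
                                                                             
                                                                             
                                                                             
                                                                             
                                                                             


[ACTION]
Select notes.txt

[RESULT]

 inventory.csv │[notes.txt]                                                  
─────────────────────────────────────────────────────────────────────────────
The algorithm validates user sessions periodically. Error handling coordinate
Each component handles database records reliably.                            
The process validates incoming requests concurrently.                        
The process generates memory allocations sequentially. Each component optimiz
The system monitors queue items periodically. The system coordinates memory a
The framework handles data streams sequentially. The framework optimizes data
                                                                             
Data processing processes queue items sequentially. The process monitors batc
                                                                             
                                                                             
                                                                             
                                                                             
                                                                             
                                                                             
                                                                             
                                                                             
                                                                             
                                                                             
                                                                             
                                                                             


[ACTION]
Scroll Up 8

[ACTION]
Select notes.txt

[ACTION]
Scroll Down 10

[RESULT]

 inventory.csv │[notes.txt]                                                  
─────────────────────────────────────────────────────────────────────────────
Data processing processes queue items sequentially. The process monitors batc
                                                                             
                                                                             
                                                                             
                                                                             
                                                                             
                                                                             
                                                                             
                                                                             
                                                                             
                                                                             
                                                                             
                                                                             
                                                                             
                                                                             
                                                                             
                                                                             
                                                                             
                                                                             
                                                                             


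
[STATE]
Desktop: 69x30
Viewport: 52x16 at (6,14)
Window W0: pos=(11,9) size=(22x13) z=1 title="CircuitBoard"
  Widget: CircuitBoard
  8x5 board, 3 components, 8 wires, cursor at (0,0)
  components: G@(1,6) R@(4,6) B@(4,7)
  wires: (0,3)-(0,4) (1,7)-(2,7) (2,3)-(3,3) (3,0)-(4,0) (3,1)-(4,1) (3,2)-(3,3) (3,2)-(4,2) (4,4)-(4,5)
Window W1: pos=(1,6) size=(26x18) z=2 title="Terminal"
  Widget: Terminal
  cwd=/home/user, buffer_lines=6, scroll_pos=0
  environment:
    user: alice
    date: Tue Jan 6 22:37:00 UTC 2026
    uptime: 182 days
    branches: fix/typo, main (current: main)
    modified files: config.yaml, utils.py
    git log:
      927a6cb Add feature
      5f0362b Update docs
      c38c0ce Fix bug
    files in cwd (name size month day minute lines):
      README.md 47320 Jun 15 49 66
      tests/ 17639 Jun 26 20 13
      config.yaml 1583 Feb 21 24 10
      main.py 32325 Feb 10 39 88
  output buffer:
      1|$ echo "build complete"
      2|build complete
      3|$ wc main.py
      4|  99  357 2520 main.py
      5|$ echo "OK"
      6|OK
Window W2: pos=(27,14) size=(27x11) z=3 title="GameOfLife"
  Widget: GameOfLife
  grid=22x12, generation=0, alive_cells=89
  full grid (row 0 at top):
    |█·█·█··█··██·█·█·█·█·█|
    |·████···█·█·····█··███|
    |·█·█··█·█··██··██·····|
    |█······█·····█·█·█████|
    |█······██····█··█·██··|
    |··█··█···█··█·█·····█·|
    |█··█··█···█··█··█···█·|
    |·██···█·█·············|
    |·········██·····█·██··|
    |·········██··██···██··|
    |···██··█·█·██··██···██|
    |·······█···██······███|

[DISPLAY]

                    ┃┏━━━━━━━━━━━━━━━━━━━━━━━━━┓    
                    ┃┃ GameOfLife              ┃    
                    ┃┠─────────────────────────┨    
                    ┃┃Gen: 0                   ┃    
                    ┃┃█······█·····█·█·█████   ┃    
                    ┃┃█······██····█··█·██··   ┃    
                    ┃┃··█··█···█··█·█·····█·   ┃    
                    ┃┃█··█··█···█··█··█···█·   ┃    
                    ┃┃·██···█·█·············   ┃    
━━━━━━━━━━━━━━━━━━━━┛┃·········██·····█·██··   ┃    
                     ┗━━━━━━━━━━━━━━━━━━━━━━━━━┛    
                                                    
                                                    
                                                    
                                                    
                                                    


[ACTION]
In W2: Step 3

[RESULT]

                    ┃┏━━━━━━━━━━━━━━━━━━━━━━━━━┓    
                    ┃┃ GameOfLife              ┃    
                    ┃┠─────────────────────────┨    
                    ┃┃Gen: 3                   ┃    
                    ┃┃·█···███·············█   ┃    
                    ┃┃·██··██·██·██·········   ┃    
                    ┃┃··█·····██·██·██······   ┃    
                    ┃┃·██·····████·██████···   ┃    
                    ┃┃········█··███████·█··   ┃    
━━━━━━━━━━━━━━━━━━━━┛┃········██··███████···   ┃    
                     ┗━━━━━━━━━━━━━━━━━━━━━━━━━┛    
                                                    
                                                    
                                                    
                                                    
                                                    


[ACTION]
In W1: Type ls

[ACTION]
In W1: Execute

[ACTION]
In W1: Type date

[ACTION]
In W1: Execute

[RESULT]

                    ┃┏━━━━━━━━━━━━━━━━━━━━━━━━━┓    
                    ┃┃ GameOfLife              ┃    
ME.md  tests/  confi┃┠─────────────────────────┨    
te                  ┃┃Gen: 3                   ┃    
Jan 6 22:37:00 UTC 2┃┃·█···███·············█   ┃    
                    ┃┃·██··██·██·██·········   ┃    
                    ┃┃··█·····██·██·██······   ┃    
                    ┃┃·██·····████·██████···   ┃    
                    ┃┃········█··███████·█··   ┃    
━━━━━━━━━━━━━━━━━━━━┛┃········██··███████···   ┃    
                     ┗━━━━━━━━━━━━━━━━━━━━━━━━━┛    
                                                    
                                                    
                                                    
                                                    
                                                    


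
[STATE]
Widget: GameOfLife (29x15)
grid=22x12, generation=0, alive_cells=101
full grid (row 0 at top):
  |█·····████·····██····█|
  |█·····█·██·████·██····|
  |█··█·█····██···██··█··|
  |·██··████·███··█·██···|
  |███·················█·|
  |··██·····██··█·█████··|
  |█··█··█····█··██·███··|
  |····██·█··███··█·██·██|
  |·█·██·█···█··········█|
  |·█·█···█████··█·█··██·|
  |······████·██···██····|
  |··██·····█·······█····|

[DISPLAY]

Gen: 0                       
█·····████·····██····█       
█·····█·██·████·██····       
█··█·█····██···██··█··       
·██··████·███··█·██···       
███·················█·       
··██·····██··█·█████··       
█··█··█····█··██·███··       
····██·█··███··█·██·██       
·█·██·█···█··········█       
·█·█···█████··█·█··██·       
······████·██···██····       
··██·····█·······█····       
                             
                             


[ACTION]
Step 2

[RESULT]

Gen: 2                       
·····██···█····███····       
██··█·█···██·····█····       
█·█····█··█···█·██····       
·█·█·····█·█·████·█···       
···█····█·█··███··██··       
·█████··██···█·█······       
·████·█··███·█·██···██       
··█·██·█···██·██·██·██       
··██·██·····█·····██·█       
··██·██·····███····█··       
···█·██···███·····█···       
··········██···█··█···       
                             
                             


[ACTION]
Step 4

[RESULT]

Gen: 6                       
███·██···███··········       
███··█··█··█·····██···       
·█████···█···█·····█··       
·███······████···██···       
·█········█·█·········       
·█········██····███···       
·······█······█··█··█·       
······█·█····█····█··█       
······█·██····█······█       
·······█············██       
···················██·       
···················█··       
                             
                             


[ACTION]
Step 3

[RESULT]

Gen: 9                       
···███···██·█·········       
···█·█·██····█········       
··············█·······       
██············█··███··       
██······█···█·█·█·····       
··················█···       
·······██·█····██·█·██       
······█··██··········█       
······█··█···········█       
·······██············█       
········█·········██·█       
··················███·       
                             
                             


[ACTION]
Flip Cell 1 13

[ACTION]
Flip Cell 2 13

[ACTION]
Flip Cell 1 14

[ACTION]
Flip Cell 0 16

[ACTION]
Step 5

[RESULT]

Gen: 14                      
·····██·██············       
·····██·██···██··█····       
·············█··█·██··       
██······█····███····█·       
██······██········█·█·       
······█···█·······██··       
······················       
·················██···       
······█···········██·█       
······█············█··       
······█···········██··       
···················█··       
                             
                             


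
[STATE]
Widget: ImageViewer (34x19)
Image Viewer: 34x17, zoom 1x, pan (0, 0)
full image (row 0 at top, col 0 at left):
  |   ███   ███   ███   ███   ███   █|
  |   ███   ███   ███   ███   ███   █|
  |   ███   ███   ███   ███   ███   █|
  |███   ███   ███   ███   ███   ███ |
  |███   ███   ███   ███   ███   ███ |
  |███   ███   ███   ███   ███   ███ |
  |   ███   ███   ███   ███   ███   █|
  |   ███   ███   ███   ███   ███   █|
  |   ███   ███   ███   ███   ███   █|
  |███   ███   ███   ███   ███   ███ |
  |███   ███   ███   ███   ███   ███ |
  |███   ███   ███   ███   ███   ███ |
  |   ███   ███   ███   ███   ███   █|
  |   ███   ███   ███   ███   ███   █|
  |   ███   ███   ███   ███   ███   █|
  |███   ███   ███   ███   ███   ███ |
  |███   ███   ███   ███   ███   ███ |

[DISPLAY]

   ███   ███   ███   ███   ███   █
   ███   ███   ███   ███   ███   █
   ███   ███   ███   ███   ███   █
███   ███   ███   ███   ███   ███ 
███   ███   ███   ███   ███   ███ 
███   ███   ███   ███   ███   ███ 
   ███   ███   ███   ███   ███   █
   ███   ███   ███   ███   ███   █
   ███   ███   ███   ███   ███   █
███   ███   ███   ███   ███   ███ 
███   ███   ███   ███   ███   ███ 
███   ███   ███   ███   ███   ███ 
   ███   ███   ███   ███   ███   █
   ███   ███   ███   ███   ███   █
   ███   ███   ███   ███   ███   █
███   ███   ███   ███   ███   ███ 
███   ███   ███   ███   ███   ███ 
                                  
                                  


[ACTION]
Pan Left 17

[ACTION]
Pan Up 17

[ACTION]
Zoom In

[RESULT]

      ██████      ██████      ████
      ██████      ██████      ████
      ██████      ██████      ████
      ██████      ██████      ████
      ██████      ██████      ████
      ██████      ██████      ████
██████      ██████      ██████    
██████      ██████      ██████    
██████      ██████      ██████    
██████      ██████      ██████    
██████      ██████      ██████    
██████      ██████      ██████    
      ██████      ██████      ████
      ██████      ██████      ████
      ██████      ██████      ████
      ██████      ██████      ████
      ██████      ██████      ████
      ██████      ██████      ████
██████      ██████      ██████    


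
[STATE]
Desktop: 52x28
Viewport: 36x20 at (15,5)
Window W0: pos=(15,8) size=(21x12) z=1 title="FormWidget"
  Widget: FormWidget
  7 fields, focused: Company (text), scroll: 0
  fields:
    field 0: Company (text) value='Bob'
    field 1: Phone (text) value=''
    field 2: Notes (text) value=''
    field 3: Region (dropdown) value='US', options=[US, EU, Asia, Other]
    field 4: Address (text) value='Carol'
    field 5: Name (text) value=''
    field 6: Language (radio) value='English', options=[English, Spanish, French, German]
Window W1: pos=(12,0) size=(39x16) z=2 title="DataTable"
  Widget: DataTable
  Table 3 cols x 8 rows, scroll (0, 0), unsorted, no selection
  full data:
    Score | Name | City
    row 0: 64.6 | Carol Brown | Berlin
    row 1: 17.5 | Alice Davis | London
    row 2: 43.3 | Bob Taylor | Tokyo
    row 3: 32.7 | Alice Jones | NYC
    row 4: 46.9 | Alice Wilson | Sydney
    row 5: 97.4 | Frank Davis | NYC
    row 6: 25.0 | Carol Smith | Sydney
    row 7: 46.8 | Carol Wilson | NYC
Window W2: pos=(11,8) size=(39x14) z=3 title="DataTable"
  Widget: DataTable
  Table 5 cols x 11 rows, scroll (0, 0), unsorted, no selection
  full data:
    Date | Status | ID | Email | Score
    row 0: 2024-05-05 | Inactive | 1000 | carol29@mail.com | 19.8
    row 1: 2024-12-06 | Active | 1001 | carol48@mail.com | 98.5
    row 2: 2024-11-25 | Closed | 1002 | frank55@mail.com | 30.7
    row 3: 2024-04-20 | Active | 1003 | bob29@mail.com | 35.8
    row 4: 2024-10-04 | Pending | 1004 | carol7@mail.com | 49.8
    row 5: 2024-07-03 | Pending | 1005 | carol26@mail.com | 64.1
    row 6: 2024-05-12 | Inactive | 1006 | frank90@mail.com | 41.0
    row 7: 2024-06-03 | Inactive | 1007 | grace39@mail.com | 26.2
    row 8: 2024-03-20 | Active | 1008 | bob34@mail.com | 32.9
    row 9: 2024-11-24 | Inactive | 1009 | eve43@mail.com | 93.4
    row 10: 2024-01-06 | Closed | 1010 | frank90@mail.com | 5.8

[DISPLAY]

.6 │Carol Brown │Berlin            ┃
.5 │Alice Davis │London            ┃
.3 │Bob Taylor  │Tokyo             ┃
━━━━━━━━━━━━━━━━━━━━━━━━━━━━━━━━━━┓┃
taTable                           ┃┃
──────────────────────────────────┨┃
e      │Status  │ID  │Email       ┃┃
───────┼────────┼────┼────────────┃┃
4-05-05│Inactive│1000│carol29@mail┃┃
4-12-06│Active  │1001│carol48@mail┃┃
4-11-25│Closed  │1002│frank55@mail┃┛
4-04-20│Active  │1003│bob29@mail.c┃ 
4-10-04│Pending │1004│carol7@mail.┃ 
4-07-03│Pending │1005│carol26@mail┃ 
4-05-12│Inactive│1006│frank90@mail┃ 
4-06-03│Inactive│1007│grace39@mail┃ 
━━━━━━━━━━━━━━━━━━━━━━━━━━━━━━━━━━┛ 
                                    
                                    
                                    


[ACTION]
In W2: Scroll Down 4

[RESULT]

.6 │Carol Brown │Berlin            ┃
.5 │Alice Davis │London            ┃
.3 │Bob Taylor  │Tokyo             ┃
━━━━━━━━━━━━━━━━━━━━━━━━━━━━━━━━━━┓┃
taTable                           ┃┃
──────────────────────────────────┨┃
e      │Status  │ID  │Email       ┃┃
───────┼────────┼────┼────────────┃┃
4-04-20│Active  │1003│bob29@mail.c┃┃
4-10-04│Pending │1004│carol7@mail.┃┃
4-07-03│Pending │1005│carol26@mail┃┛
4-05-12│Inactive│1006│frank90@mail┃ 
4-06-03│Inactive│1007│grace39@mail┃ 
4-03-20│Active  │1008│bob34@mail.c┃ 
4-11-24│Inactive│1009│eve43@mail.c┃ 
4-01-06│Closed  │1010│frank90@mail┃ 
━━━━━━━━━━━━━━━━━━━━━━━━━━━━━━━━━━┛ 
                                    
                                    
                                    


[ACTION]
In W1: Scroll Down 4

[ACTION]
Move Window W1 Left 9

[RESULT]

 Brown │Berlin            ┃         
 Davis │London            ┃         
aylor  │Tokyo             ┃         
━━━━━━━━━━━━━━━━━━━━━━━━━━━━━━━━━━┓ 
taTable                           ┃ 
──────────────────────────────────┨ 
e      │Status  │ID  │Email       ┃ 
───────┼────────┼────┼────────────┃ 
4-04-20│Active  │1003│bob29@mail.c┃ 
4-10-04│Pending │1004│carol7@mail.┃ 
4-07-03│Pending │1005│carol26@mail┃ 
4-05-12│Inactive│1006│frank90@mail┃ 
4-06-03│Inactive│1007│grace39@mail┃ 
4-03-20│Active  │1008│bob34@mail.c┃ 
4-11-24│Inactive│1009│eve43@mail.c┃ 
4-01-06│Closed  │1010│frank90@mail┃ 
━━━━━━━━━━━━━━━━━━━━━━━━━━━━━━━━━━┛ 
                                    
                                    
                                    


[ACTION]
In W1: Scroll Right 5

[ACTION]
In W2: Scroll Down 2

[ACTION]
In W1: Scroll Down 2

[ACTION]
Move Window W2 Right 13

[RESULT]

 Brown │Berlin            ┃         
 Davis │London            ┃         
aylor  │Tokyo             ┃         
━━━━━━━━━━━━━━━━━━━━━━━━━━━━━━━━━━━━
DataTable                           
────────────────────────────────────
ate      │Status  │ID  │Email       
─────────┼────────┼────┼────────────
024-04-20│Active  │1003│bob29@mail.c
024-10-04│Pending │1004│carol7@mail.
024-07-03│Pending │1005│carol26@mail
024-05-12│Inactive│1006│frank90@mail
024-06-03│Inactive│1007│grace39@mail
024-03-20│Active  │1008│bob34@mail.c
024-11-24│Inactive│1009│eve43@mail.c
024-01-06│Closed  │1010│frank90@mail
━━━━━━━━━━━━━━━━━━━━━━━━━━━━━━━━━━━━
                                    
                                    
                                    
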